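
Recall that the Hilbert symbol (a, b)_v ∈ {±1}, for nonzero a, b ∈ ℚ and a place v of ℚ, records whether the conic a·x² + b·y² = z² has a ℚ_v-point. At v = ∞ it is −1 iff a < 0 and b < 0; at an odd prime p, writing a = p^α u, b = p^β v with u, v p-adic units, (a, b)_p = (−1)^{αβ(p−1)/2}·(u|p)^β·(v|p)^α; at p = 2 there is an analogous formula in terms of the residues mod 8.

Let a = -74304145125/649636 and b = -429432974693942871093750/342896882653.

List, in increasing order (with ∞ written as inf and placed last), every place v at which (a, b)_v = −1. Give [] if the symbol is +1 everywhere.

[2, 11, 13, inf]

(a, b) ≡ (-5, -30030) mod (ℚ^×)²; places V = {2, 3, 5, 7, 11, 13, 19, 31, 43, ∞}.
(a,b)_43: α=2, u≡11; β=0, v≡22 (mod 43); (11|43)=+1, (22|43)=-1; sign (−1)^0·+1^0·-1^2 = +1.
(a,b)_7: α=2, u≡2; β=3, v≡4 (mod 7); (2|7)=+1, (4|7)=+1; sign (−1)^0·+1^3·+1^2 = +1.
(a,b)_31: α=-2, u≡22; β=-4, v≡28 (mod 31); (22|31)=-1, (28|31)=+1; sign (−1)^0·-1^-4·+1^-2 = +1.
(a,b)_5: α=3, u≡4; β=13, v≡4 (mod 5); (4|5)=+1, (4|5)=+1; sign (−1)^0·+1^13·+1^3 = +1.
(a,b)_13: α=-2, u≡7; β=-5, v≡4 (mod 13); (7|13)=-1, (4|13)=+1; sign (−1)^0·-1^-5·+1^-2 = -1.
(a,b)_3: α=8, u≡1; β=17, v≡1 (mod 3); (1|3)=+1, (1|3)=+1; sign (−1)^0·+1^17·+1^8 = +1.
(a,b)_∞: sgn(-5)=−, sgn(-30030)=−, so -1.
(a,b)_19: α=0, u≡2; β=2, v≡7 (mod 19); (2|19)=-1, (7|19)=+1; sign (−1)^0·-1^2·+1^0 = +1.
(a,b)_11: α=0, u≡6; β=1, v≡4 (mod 11); (6|11)=-1, (4|11)=+1; sign (−1)^0·-1^1·+1^0 = -1.
(a,b)_2: α=-2, β=1; u≡3, v≡1 (mod 8); ε(u)ε(v)=1·0, αω(v)=-2·0, βω(u)=1·1; sum ≡ 1  ⇒  -1.
(-5, -30030 / ℚ) ramifies at {2, 11, 13, ∞}: a division algebra.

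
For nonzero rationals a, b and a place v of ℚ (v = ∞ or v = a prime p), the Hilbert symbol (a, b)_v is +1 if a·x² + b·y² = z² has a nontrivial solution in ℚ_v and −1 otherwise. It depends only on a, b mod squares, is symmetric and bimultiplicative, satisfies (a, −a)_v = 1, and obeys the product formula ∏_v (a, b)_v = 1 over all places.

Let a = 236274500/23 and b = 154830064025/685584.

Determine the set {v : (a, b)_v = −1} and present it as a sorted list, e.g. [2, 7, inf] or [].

(a, b) ≡ (150535, 747881) mod (ℚ^×)²; places V = {2, 3, 5, 7, 11, 13, 17, 19, 23, 29, 37, 41, ∞}.
(a,b)_3: α=0, u≡1; β=-4, v≡2 (mod 3); (1|3)=+1, (2|3)=-1; sign (−1)^0·+1^-4·-1^0 = +1.
(a,b)_2: α=2, β=-4; u≡7, v≡1 (mod 8); ε(u)ε(v)=1·0, αω(v)=2·0, βω(u)=-4·0; sum ≡ 0  ⇒  +1.
(a,b)_7: α=1, u≡2; β=2, v≡1 (mod 7); (2|7)=+1, (1|7)=+1; sign (−1)^0·+1^2·+1^1 = +1.
(a,b)_41: α=0, u≡3; β=1, v≡40 (mod 41); (3|41)=-1, (40|41)=+1; sign (−1)^0·-1^1·+1^0 = -1.
(a,b)_17: α=1, u≡8; β=1, v≡11 (mod 17); (8|17)=+1, (11|17)=-1; sign (−1)^0·+1^1·-1^1 = -1.
(a,b)_23: α=-1, u≡8; β=-2, v≡9 (mod 23); (8|23)=+1, (9|23)=+1; sign (−1)^0·+1^-2·+1^-1 = +1.
(a,b)_13: α=0, u≡2; β=2, v≡4 (mod 13); (2|13)=-1, (4|13)=+1; sign (−1)^0·-1^2·+1^0 = +1.
(a,b)_37: α=0, u≡23; β=1, v≡10 (mod 37); (23|37)=-1, (10|37)=+1; sign (−1)^0·-1^1·+1^0 = -1.
(a,b)_29: α=0, u≡7; β=1, v≡27 (mod 29); (7|29)=+1, (27|29)=-1; sign (−1)^0·+1^1·-1^0 = +1.
(a,b)_19: α=2, u≡16; β=0, v≡14 (mod 19); (16|19)=+1, (14|19)=-1; sign (−1)^0·+1^0·-1^2 = +1.
(a,b)_∞: sgn(150535)=+, sgn(747881)=+, so +1.
(a,b)_5: α=3, u≡2; β=2, v≡4 (mod 5); (2|5)=-1, (4|5)=+1; sign (−1)^0·-1^2·+1^3 = +1.
(a,b)_11: α=1, u≡9; β=0, v≡6 (mod 11); (9|11)=+1, (6|11)=-1; sign (−1)^0·+1^0·-1^1 = -1.
Ram(150535, 747881) = {11, 17, 37, 41}; no ℚ_11-point on the conic.

[11, 17, 37, 41]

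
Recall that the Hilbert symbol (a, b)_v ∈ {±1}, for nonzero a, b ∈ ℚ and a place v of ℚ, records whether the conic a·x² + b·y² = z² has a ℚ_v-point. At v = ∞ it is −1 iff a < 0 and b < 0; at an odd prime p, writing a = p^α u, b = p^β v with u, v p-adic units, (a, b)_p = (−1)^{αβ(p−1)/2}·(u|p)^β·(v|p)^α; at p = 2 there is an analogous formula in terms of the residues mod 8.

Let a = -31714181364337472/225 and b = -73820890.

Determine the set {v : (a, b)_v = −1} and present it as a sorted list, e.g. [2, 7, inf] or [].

(a, b) ≡ (-2717, -10) mod (ℚ^×)²; places V = {2, 3, 5, 7, 11, 13, 19, ∞}.
(a,b)_13: α=5, u≡3; β=2, v≡3 (mod 13); (3|13)=+1, (3|13)=+1; sign (−1)^0·+1^2·+1^5 = +1.
(a,b)_19: α=5, u≡7; β=2, v≡7 (mod 19); (7|19)=+1, (7|19)=+1; sign (−1)^0·+1^2·+1^5 = +1.
(a,b)_∞: sgn(-2717)=−, sgn(-10)=−, so -1.
(a,b)_2: α=6, β=1; u≡3, v≡3 (mod 8); ε(u)ε(v)=1·1, αω(v)=6·1, βω(u)=1·1; sum ≡ 0  ⇒  +1.
(a,b)_3: α=-2, u≡1; β=0, v≡2 (mod 3); (1|3)=+1, (2|3)=-1; sign (−1)^0·+1^0·-1^-2 = +1.
(a,b)_5: α=-2, u≡2; β=1, v≡2 (mod 5); (2|5)=-1, (2|5)=-1; sign (−1)^0·-1^1·-1^-2 = -1.
(a,b)_7: α=2, u≡5; β=0, v≡4 (mod 7); (5|7)=-1, (4|7)=+1; sign (−1)^0·-1^0·+1^2 = +1.
(a,b)_11: α=1, u≡2; β=2, v≡3 (mod 11); (2|11)=-1, (3|11)=+1; sign (−1)^0·-1^2·+1^1 = +1.
|Ram(-2717, -10)| = 2, even; anisotropic at {5, ∞}.

[5, inf]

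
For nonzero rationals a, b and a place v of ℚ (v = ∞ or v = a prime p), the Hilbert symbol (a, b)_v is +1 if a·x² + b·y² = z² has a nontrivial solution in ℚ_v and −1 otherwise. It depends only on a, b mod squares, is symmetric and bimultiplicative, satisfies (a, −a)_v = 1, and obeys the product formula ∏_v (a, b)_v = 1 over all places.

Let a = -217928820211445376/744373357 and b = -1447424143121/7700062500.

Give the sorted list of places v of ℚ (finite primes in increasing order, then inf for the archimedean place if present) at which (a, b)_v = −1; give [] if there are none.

[2, 13, 41, inf]

Mod squares: a ≡ -39442, b ≡ -41. Check v ∈ {∞, 2, 3, 5, 7, 11, 13, 19, 23, 29, 31, 37, 41, 47}.
v=3: a=3^8·(≡2), b=3^-6·(≡1) mod 3; (2|3)=-1, (1|3)=+1; (−1)^{8·-6·1}·(-1)^-6·(+1)^8 = +1.
v=2: v_2(a)=7, v_2(b)=-2; units ≡ 7, 7 (mod 8); ε·ε+αω+βω = 1·1+7·0+-2·0 ≡ 1  ⇒  (a,b)_2 = -1.
v=11: a=11^2·(≡1), b=11^2·(≡5) mod 11; (1|11)=+1, (5|11)=+1; (−1)^{2·2·5}·(+1)^2·(+1)^2 = +1.
v=41: a=41^3·(≡13), b=41^1·(≡33) mod 41; (13|41)=-1, (33|41)=+1; (−1)^{3·1·20}·(-1)^1·(+1)^3 = -1.
v=47: a=47^-2·(≡33), b=47^0·(≡34) mod 47; (33|47)=-1, (34|47)=+1; (−1)^{-2·0·23}·(-1)^0·(+1)^-2 = +1.
v=13: a=13^-1·(≡6), b=13^-2·(≡2) mod 13; (6|13)=-1, (2|13)=-1; (−1)^{-1·-2·6}·(-1)^-2·(-1)^-1 = -1.
v=∞: -39442 < 0 and -41 < 0  ⇒  (a,b)_∞ = -1.
v=7: a=7^-2·(≡6), b=7^0·(≡4) mod 7; (6|7)=-1, (4|7)=+1; (−1)^{-2·0·3}·(-1)^0·(+1)^-2 = +1.
v=19: a=19^0·(≡18), b=19^2·(≡6) mod 19; (18|19)=-1, (6|19)=+1; (−1)^{0·2·9}·(-1)^2·(+1)^0 = +1.
v=29: a=29^2·(≡8), b=29^2·(≡8) mod 29; (8|29)=-1, (8|29)=-1; (−1)^{2·2·14}·(-1)^2·(-1)^2 = +1.
v=37: a=37^1·(≡34), b=37^0·(≡1) mod 37; (34|37)=+1, (1|37)=+1; (−1)^{1·0·18}·(+1)^0·(+1)^1 = +1.
v=5: a=5^0·(≡2), b=5^-6·(≡1) mod 5; (2|5)=-1, (1|5)=+1; (−1)^{0·-6·2}·(-1)^-6·(+1)^0 = +1.
v=23: a=23^-2·(≡13), b=23^0·(≡17) mod 23; (13|23)=+1, (17|23)=-1; (−1)^{-2·0·11}·(+1)^0·(-1)^-2 = +1.
v=31: a=31^0·(≡29), b=31^2·(≡6) mod 31; (29|31)=-1, (6|31)=-1; (−1)^{0·2·15}·(-1)^2·(-1)^0 = +1.
|Ram(-39442, -41)| = 4, even; anisotropic at {2, 13, 41, ∞}.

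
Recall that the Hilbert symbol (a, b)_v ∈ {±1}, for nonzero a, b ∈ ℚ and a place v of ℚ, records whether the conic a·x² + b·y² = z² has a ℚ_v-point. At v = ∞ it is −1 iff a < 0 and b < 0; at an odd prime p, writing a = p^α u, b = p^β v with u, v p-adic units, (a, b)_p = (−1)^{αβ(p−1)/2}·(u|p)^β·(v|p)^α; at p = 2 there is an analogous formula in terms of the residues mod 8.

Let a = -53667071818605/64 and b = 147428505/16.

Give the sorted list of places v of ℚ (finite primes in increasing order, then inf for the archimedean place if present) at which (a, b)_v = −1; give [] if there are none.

[17, 19]

(a, b) ≡ (-5, 37145) mod (ℚ^×)²; places V = {2, 3, 5, 7, 17, 19, 23, ∞}.
(a,b)_17: α=2, u≡10; β=1, v≡13 (mod 17); (10|17)=-1, (13|17)=+1; sign (−1)^0·-1^1·+1^2 = -1.
(a,b)_23: α=2, u≡16; β=1, v≡17 (mod 23); (16|23)=+1, (17|23)=-1; sign (−1)^0·+1^1·-1^2 = +1.
(a,b)_19: α=2, u≡15; β=1, v≡5 (mod 19); (15|19)=-1, (5|19)=+1; sign (−1)^0·-1^1·+1^2 = -1.
(a,b)_2: α=-6, β=-4; u≡3, v≡1 (mod 8); ε(u)ε(v)=1·0, αω(v)=-6·0, βω(u)=-4·1; sum ≡ 0  ⇒  +1.
(a,b)_5: α=1, u≡1; β=1, v≡1 (mod 5); (1|5)=+1, (1|5)=+1; sign (−1)^0·+1^1·+1^1 = +1.
(a,b)_3: α=4, u≡1; β=4, v≡2 (mod 3); (1|3)=+1, (2|3)=-1; sign (−1)^0·+1^4·-1^4 = +1.
(a,b)_∞: sgn(-5)=−, sgn(37145)=+, so +1.
(a,b)_7: α=4, u≡4; β=2, v≡6 (mod 7); (4|7)=+1, (6|7)=-1; sign (−1)^0·+1^2·-1^4 = +1.
Ram(-5, 37145) = {17, 19}; no ℚ_17-point on the conic.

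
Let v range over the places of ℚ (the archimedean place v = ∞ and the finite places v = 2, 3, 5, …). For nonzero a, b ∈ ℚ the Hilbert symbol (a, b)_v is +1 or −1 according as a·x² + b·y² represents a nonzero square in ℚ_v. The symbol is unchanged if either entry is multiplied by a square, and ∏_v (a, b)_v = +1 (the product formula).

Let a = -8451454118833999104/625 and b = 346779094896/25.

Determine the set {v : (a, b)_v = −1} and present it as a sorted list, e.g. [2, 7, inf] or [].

[2, 13, 29, 31]

Mod squares: a ≡ -1581, b ≡ 8671. Check v ∈ {∞, 2, 3, 5, 13, 17, 23, 29, 31}.
v=∞: -1581 < 0 and 8671 > 0  ⇒  (a,b)_∞ = +1.
v=29: a=29^2·(≡11), b=29^1·(≡20) mod 29; (11|29)=-1, (20|29)=+1; (−1)^{2·1·14}·(-1)^1·(+1)^2 = -1.
v=5: a=5^-4·(≡1), b=5^-2·(≡1) mod 5; (1|5)=+1, (1|5)=+1; (−1)^{-4·-2·2}·(+1)^-2·(+1)^-4 = +1.
v=31: a=31^3·(≡27), b=31^2·(≡21) mod 31; (27|31)=-1, (21|31)=-1; (−1)^{3·2·15}·(-1)^2·(-1)^3 = -1.
v=2: v_2(a)=8, v_2(b)=4; units ≡ 3, 7 (mod 8); ε·ε+αω+βω = 1·1+8·0+4·1 ≡ 1  ⇒  (a,b)_2 = -1.
v=3: a=3^1·(≡1), b=3^2·(≡1) mod 3; (1|3)=+1, (1|3)=+1; (−1)^{1·2·1}·(+1)^2·(+1)^1 = +1.
v=17: a=17^3·(≡1), b=17^2·(≡9) mod 17; (1|17)=+1, (9|17)=+1; (−1)^{3·2·8}·(+1)^2·(+1)^3 = +1.
v=23: a=23^2·(≡9), b=23^1·(≡16) mod 23; (9|23)=+1, (16|23)=+1; (−1)^{2·1·11}·(+1)^1·(+1)^2 = +1.
v=13: a=13^2·(≡11), b=13^1·(≡12) mod 13; (11|13)=-1, (12|13)=+1; (−1)^{2·1·6}·(-1)^1·(+1)^2 = -1.
|Ram(-1581, 8671)| = 4, even; anisotropic at {2, 13, 29, 31}.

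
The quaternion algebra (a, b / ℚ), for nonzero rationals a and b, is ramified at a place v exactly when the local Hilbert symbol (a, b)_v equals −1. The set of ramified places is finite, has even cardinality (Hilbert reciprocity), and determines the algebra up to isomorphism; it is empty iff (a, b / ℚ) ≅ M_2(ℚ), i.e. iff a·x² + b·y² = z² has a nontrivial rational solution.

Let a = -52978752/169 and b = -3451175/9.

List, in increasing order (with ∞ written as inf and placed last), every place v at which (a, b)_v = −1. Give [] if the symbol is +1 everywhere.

[7, 13, 23, 31, 37, 41, 43, inf]

(a, b) ≡ (-91977, -138047) mod (ℚ^×)²; places V = {2, 3, 5, 7, 13, 23, 31, 37, 41, 43, ∞}.
(a,b)_31: α=1, u≡16; β=0, v≡13 (mod 31); (16|31)=+1, (13|31)=-1; sign (−1)^0·+1^0·-1^1 = -1.
(a,b)_37: α=0, u≡5; β=1, v≡29 (mod 37); (5|37)=-1, (29|37)=-1; sign (−1)^0·-1^1·-1^0 = -1.
(a,b)_7: α=0, u≡6; β=1, v≡3 (mod 7); (6|7)=-1, (3|7)=-1; sign (−1)^0·-1^1·-1^0 = -1.
(a,b)_41: α=0, u≡19; β=1, v≡18 (mod 41); (19|41)=-1, (18|41)=+1; sign (−1)^0·-1^1·+1^0 = -1.
(a,b)_5: α=0, u≡2; β=2, v≡2 (mod 5); (2|5)=-1, (2|5)=-1; sign (−1)^0·-1^2·-1^0 = +1.
(a,b)_2: α=6, β=0; u≡7, v≡1 (mod 8); ε(u)ε(v)=1·0, αω(v)=6·0, βω(u)=0·0; sum ≡ 0  ⇒  +1.
(a,b)_23: α=1, u≡9; β=0, v≡10 (mod 23); (9|23)=+1, (10|23)=-1; sign (−1)^0·+1^0·-1^1 = -1.
(a,b)_13: α=-2, u≡5; β=1, v≡7 (mod 13); (5|13)=-1, (7|13)=-1; sign (−1)^0·-1^1·-1^-2 = -1.
(a,b)_43: α=1, u≡38; β=0, v≡34 (mod 43); (38|43)=+1, (34|43)=-1; sign (−1)^0·+1^0·-1^1 = -1.
(a,b)_∞: sgn(-91977)=−, sgn(-138047)=−, so -1.
(a,b)_3: α=3, u≡1; β=-2, v≡1 (mod 3); (1|3)=+1, (1|3)=+1; sign (−1)^0·+1^-2·+1^3 = +1.
(-91977, -138047 / ℚ) ramifies at {7, 13, 23, 31, 37, 41, 43, ∞}: a division algebra.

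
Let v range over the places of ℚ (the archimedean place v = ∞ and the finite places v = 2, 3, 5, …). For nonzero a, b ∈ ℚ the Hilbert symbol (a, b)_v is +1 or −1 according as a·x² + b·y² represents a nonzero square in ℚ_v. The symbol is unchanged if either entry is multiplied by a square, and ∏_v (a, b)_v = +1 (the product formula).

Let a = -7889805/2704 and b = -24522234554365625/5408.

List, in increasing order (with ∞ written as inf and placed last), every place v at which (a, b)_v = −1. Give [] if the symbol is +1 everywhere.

[7, inf]

(a, b) ≡ (-805, -206770) mod (ℚ^×)²; places V = {2, 3, 5, 7, 11, 13, 23, 29, 31, ∞}.
(a,b)_29: α=0, u≡28; β=1, v≡25 (mod 29); (28|29)=+1, (25|29)=+1; sign (−1)^0·+1^1·+1^0 = +1.
(a,b)_13: α=-2, u≡4; β=-2, v≡11 (mod 13); (4|13)=+1, (11|13)=-1; sign (−1)^0·+1^-2·-1^-2 = +1.
(a,b)_2: α=-4, β=-5; u≡3, v≡7 (mod 8); ε(u)ε(v)=1·1, αω(v)=-4·0, βω(u)=-5·1; sum ≡ 0  ⇒  +1.
(a,b)_∞: sgn(-805)=−, sgn(-206770)=−, so -1.
(a,b)_11: α=2, u≡4; β=4, v≡10 (mod 11); (4|11)=+1, (10|11)=-1; sign (−1)^0·+1^4·-1^2 = +1.
(a,b)_3: α=4, u≡2; β=0, v≡2 (mod 3); (2|3)=-1, (2|3)=-1; sign (−1)^0·-1^0·-1^4 = +1.
(a,b)_23: α=1, u≡22; β=3, v≡9 (mod 23); (22|23)=-1, (9|23)=+1; sign (−1)^1·-1^3·+1^1 = +1.
(a,b)_7: α=1, u≡2; β=2, v≡5 (mod 7); (2|7)=+1, (5|7)=-1; sign (−1)^0·+1^2·-1^1 = -1.
(a,b)_31: α=0, u≡14; β=1, v≡3 (mod 31); (14|31)=+1, (3|31)=-1; sign (−1)^0·+1^1·-1^0 = +1.
(a,b)_5: α=1, u≡1; β=5, v≡1 (mod 5); (1|5)=+1, (1|5)=+1; sign (−1)^0·+1^5·+1^1 = +1.
|Ram(-805, -206770)| = 2, even; anisotropic at {7, ∞}.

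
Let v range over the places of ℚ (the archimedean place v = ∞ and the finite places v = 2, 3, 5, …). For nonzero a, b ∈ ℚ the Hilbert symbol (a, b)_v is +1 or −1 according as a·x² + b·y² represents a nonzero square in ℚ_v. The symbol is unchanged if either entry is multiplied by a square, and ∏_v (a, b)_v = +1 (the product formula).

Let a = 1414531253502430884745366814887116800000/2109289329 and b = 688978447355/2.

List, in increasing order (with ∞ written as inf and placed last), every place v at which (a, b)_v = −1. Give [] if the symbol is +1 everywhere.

[2, 5, 11, 31]

Mod squares: a ≡ 939455, b ≡ 310. Check v ∈ {∞, 2, 3, 5, 7, 11, 19, 29, 31}.
v=7: a=7^-2·(≡3), b=7^0·(≡1) mod 7; (3|7)=-1, (1|7)=+1; (−1)^{-2·0·3}·(-1)^0·(+1)^-2 = +1.
v=31: a=31^3·(≡28), b=31^1·(≡2) mod 31; (28|31)=+1, (2|31)=+1; (−1)^{3·1·15}·(+1)^1·(+1)^3 = -1.
v=11: a=11^11·(≡9), b=11^4·(≡6) mod 11; (9|11)=+1, (6|11)=-1; (−1)^{11·4·5}·(+1)^4·(-1)^11 = -1.
v=∞: 939455 > 0 and 310 > 0  ⇒  (a,b)_∞ = +1.
v=3: a=3^-16·(≡2), b=3^0·(≡1) mod 3; (2|3)=-1, (1|3)=+1; (−1)^{-16·0·1}·(-1)^0·(+1)^-16 = +1.
v=19: a=19^5·(≡5), b=19^2·(≡16) mod 19; (5|19)=+1, (16|19)=+1; (−1)^{5·2·9}·(+1)^2·(+1)^5 = +1.
v=5: a=5^5·(≡4), b=5^1·(≡3) mod 5; (4|5)=+1, (3|5)=-1; (−1)^{5·1·2}·(+1)^1·(-1)^5 = -1.
v=2: v_2(a)=20, v_2(b)=-1; units ≡ 7, 3 (mod 8); ε·ε+αω+βω = 1·1+20·1+-1·0 ≡ 1  ⇒  (a,b)_2 = -1.
v=29: a=29^5·(≡14), b=29^2·(≡1) mod 29; (14|29)=-1, (1|29)=+1; (−1)^{5·2·14}·(-1)^2·(+1)^5 = +1.
Ram(939455, 310) = {2, 5, 11, 31}; no ℚ_2-point on the conic.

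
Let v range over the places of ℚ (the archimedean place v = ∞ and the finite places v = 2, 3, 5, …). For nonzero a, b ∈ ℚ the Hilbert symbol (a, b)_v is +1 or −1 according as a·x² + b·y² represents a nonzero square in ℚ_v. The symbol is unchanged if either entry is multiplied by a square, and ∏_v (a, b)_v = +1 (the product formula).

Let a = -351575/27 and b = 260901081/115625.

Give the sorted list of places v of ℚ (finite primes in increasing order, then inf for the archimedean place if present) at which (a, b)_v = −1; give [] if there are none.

[3, 43]

(a, b) ≡ (-861, 66209465) mod (ℚ^×)²; places V = {2, 3, 5, 7, 29, 37, 41, 43, ∞}.
(a,b)_∞: sgn(-861)=−, sgn(66209465)=+, so +1.
(a,b)_5: α=2, u≡1; β=-5, v≡3 (mod 5); (1|5)=+1, (3|5)=-1; sign (−1)^0·+1^-5·-1^2 = +1.
(a,b)_3: α=-3, u≡1; β=6, v≡2 (mod 3); (1|3)=+1, (2|3)=-1; sign (−1)^0·+1^6·-1^-3 = -1.
(a,b)_43: α=0, u≡30; β=1, v≡24 (mod 43); (30|43)=-1, (24|43)=+1; sign (−1)^0·-1^1·+1^0 = -1.
(a,b)_7: α=3, u≡3; β=1, v≡1 (mod 7); (3|7)=-1, (1|7)=+1; sign (−1)^1·-1^1·+1^3 = +1.
(a,b)_37: α=0, u≡26; β=-1, v≡23 (mod 37); (26|37)=+1, (23|37)=-1; sign (−1)^0·+1^-1·-1^0 = +1.
(a,b)_41: α=1, u≡18; β=1, v≡40 (mod 41); (18|41)=+1, (40|41)=+1; sign (−1)^0·+1^1·+1^1 = +1.
(a,b)_2: α=0, β=0; u≡3, v≡1 (mod 8); ε(u)ε(v)=1·0, αω(v)=0·0, βω(u)=0·1; sum ≡ 0  ⇒  +1.
(a,b)_29: α=0, u≡4; β=1, v≡3 (mod 29); (4|29)=+1, (3|29)=-1; sign (−1)^0·+1^1·-1^0 = +1.
|Ram(-861, 66209465)| = 2, even; anisotropic at {3, 43}.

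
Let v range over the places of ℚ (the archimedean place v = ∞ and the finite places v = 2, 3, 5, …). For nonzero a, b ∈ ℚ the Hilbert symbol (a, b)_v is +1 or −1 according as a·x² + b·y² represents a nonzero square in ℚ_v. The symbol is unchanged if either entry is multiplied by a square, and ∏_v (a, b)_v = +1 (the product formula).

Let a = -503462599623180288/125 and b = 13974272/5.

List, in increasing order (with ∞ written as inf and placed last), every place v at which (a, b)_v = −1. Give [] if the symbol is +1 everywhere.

(a, b) ≡ (-1235, 1615) mod (ℚ^×)²; places V = {2, 3, 5, 7, 13, 17, 19, ∞}.
(a,b)_13: α=3, u≡10; β=2, v≡12 (mod 13); (10|13)=+1, (12|13)=+1; sign (−1)^0·+1^2·+1^3 = +1.
(a,b)_∞: sgn(-1235)=−, sgn(1615)=+, so +1.
(a,b)_3: α=2, u≡1; β=0, v≡1 (mod 3); (1|3)=+1, (1|3)=+1; sign (−1)^0·+1^0·+1^2 = +1.
(a,b)_19: α=3, u≡5; β=1, v≡11 (mod 19); (5|19)=+1, (11|19)=+1; sign (−1)^1·+1^1·+1^3 = -1.
(a,b)_2: α=18, β=8; u≡5, v≡7 (mod 8); ε(u)ε(v)=0·1, αω(v)=18·0, βω(u)=8·1; sum ≡ 0  ⇒  +1.
(a,b)_5: α=-3, u≡2; β=-1, v≡2 (mod 5); (2|5)=-1, (2|5)=-1; sign (−1)^0·-1^-1·-1^-3 = +1.
(a,b)_17: α=2, u≡10; β=1, v≡3 (mod 17); (10|17)=-1, (3|17)=-1; sign (−1)^0·-1^1·-1^2 = -1.
(a,b)_7: α=2, u≡4; β=0, v≡5 (mod 7); (4|7)=+1, (5|7)=-1; sign (−1)^0·+1^0·-1^2 = +1.
Ram(-1235, 1615) = {17, 19}; no ℚ_17-point on the conic.

[17, 19]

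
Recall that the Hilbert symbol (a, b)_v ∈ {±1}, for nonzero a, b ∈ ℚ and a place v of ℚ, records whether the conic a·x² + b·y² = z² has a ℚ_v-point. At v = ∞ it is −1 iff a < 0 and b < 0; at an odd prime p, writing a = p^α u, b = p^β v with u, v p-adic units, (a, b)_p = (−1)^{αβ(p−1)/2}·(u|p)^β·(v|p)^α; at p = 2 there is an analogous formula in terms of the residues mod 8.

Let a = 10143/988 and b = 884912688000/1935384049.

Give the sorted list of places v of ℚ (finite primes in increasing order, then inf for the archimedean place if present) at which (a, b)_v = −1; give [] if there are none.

[3, 23]

Mod squares: a ≡ 5681, b ≡ 6270. Check v ∈ {∞, 2, 3, 5, 7, 11, 13, 19, 23, 29, 37, 41}.
v=19: a=19^-1·(≡12), b=19^1·(≡6) mod 19; (12|19)=-1, (6|19)=+1; (−1)^{-1·1·9}·(-1)^1·(+1)^-1 = +1.
v=23: a=23^1·(≡19), b=23^0·(≡10) mod 23; (19|23)=-1, (10|23)=-1; (−1)^{1·0·11}·(-1)^0·(-1)^1 = -1.
v=5: a=5^0·(≡1), b=5^3·(≡1) mod 5; (1|5)=+1, (1|5)=+1; (−1)^{0·3·2}·(+1)^3·(+1)^0 = +1.
v=7: a=7^2·(≡4), b=7^0·(≡3) mod 7; (4|7)=+1, (3|7)=-1; (−1)^{2·0·3}·(+1)^0·(-1)^2 = +1.
v=29: a=29^0·(≡11), b=29^-2·(≡16) mod 29; (11|29)=-1, (16|29)=+1; (−1)^{0·-2·14}·(-1)^-2·(+1)^0 = +1.
v=41: a=41^0·(≡4), b=41^-2·(≡24) mod 41; (4|41)=+1, (24|41)=-1; (−1)^{0·-2·20}·(+1)^-2·(-1)^0 = +1.
v=2: v_2(a)=-2, v_2(b)=7; units ≡ 1, 7 (mod 8); ε·ε+αω+βω = 0·1+-2·0+7·0 ≡ 0  ⇒  (a,b)_2 = +1.
v=37: a=37^0·(≡13), b=37^-2·(≡15) mod 37; (13|37)=-1, (15|37)=-1; (−1)^{0·-2·18}·(-1)^-2·(-1)^0 = +1.
v=11: a=11^0·(≡5), b=11^3·(≡5) mod 11; (5|11)=+1, (5|11)=+1; (−1)^{0·3·5}·(+1)^3·(+1)^0 = +1.
v=∞: 5681 > 0 and 6270 > 0  ⇒  (a,b)_∞ = +1.
v=13: a=13^-1·(≡5), b=13^0·(≡3) mod 13; (5|13)=-1, (3|13)=+1; (−1)^{-1·0·6}·(-1)^0·(+1)^-1 = +1.
v=3: a=3^2·(≡2), b=3^7·(≡2) mod 3; (2|3)=-1, (2|3)=-1; (−1)^{2·7·1}·(-1)^7·(-1)^2 = -1.
|Ram(5681, 6270)| = 2, even; anisotropic at {3, 23}.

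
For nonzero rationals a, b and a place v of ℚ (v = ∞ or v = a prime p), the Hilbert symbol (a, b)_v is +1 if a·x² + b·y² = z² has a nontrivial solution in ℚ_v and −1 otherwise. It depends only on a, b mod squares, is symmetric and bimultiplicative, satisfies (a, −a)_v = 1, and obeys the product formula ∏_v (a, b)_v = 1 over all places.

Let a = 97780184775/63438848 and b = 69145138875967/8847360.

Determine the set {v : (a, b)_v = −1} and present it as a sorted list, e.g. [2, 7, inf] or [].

[5, 17]

(a, b) ≡ (238, 105) mod (ℚ^×)²; places V = {2, 3, 5, 7, 11, 13, 17, ∞}.
(a,b)_3: α=4, u≡1; β=-3, v≡2 (mod 3); (1|3)=+1, (2|3)=-1; sign (−1)^0·+1^-3·-1^4 = +1.
(a,b)_13: α=2, u≡10; β=0, v≡12 (mod 13); (10|13)=+1, (12|13)=+1; sign (−1)^0·+1^0·+1^2 = +1.
(a,b)_7: α=5, u≡5; β=11, v≡1 (mod 7); (5|7)=-1, (1|7)=+1; sign (−1)^1·-1^11·+1^5 = +1.
(a,b)_2: α=-19, β=-16; u≡7, v≡1 (mod 8); ε(u)ε(v)=1·0, αω(v)=-19·0, βω(u)=-16·0; sum ≡ 0  ⇒  +1.
(a,b)_5: α=2, u≡2; β=-1, v≡1 (mod 5); (2|5)=-1, (1|5)=+1; sign (−1)^0·-1^-1·+1^2 = -1.
(a,b)_∞: sgn(238)=+, sgn(105)=+, so +1.
(a,b)_17: α=1, u≡5; β=2, v≡6 (mod 17); (5|17)=-1, (6|17)=-1; sign (−1)^0·-1^2·-1^1 = -1.
(a,b)_11: α=-2, u≡7; β=2, v≡2 (mod 11); (7|11)=-1, (2|11)=-1; sign (−1)^0·-1^2·-1^-2 = +1.
Ram(238, 105) = {5, 17}; no ℚ_5-point on the conic.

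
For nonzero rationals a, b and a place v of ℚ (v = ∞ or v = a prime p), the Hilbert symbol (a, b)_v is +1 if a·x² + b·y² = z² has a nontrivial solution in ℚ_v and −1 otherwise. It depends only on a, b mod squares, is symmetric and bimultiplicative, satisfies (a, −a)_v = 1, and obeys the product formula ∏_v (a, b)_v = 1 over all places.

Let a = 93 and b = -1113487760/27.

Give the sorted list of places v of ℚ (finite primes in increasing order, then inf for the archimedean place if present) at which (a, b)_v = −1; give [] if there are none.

Mod squares: a ≡ 93, b ≡ -86955. Check v ∈ {∞, 2, 3, 5, 7, 11, 17, 31}.
v=2: v_2(a)=0, v_2(b)=4; units ≡ 5, 5 (mod 8); ε·ε+αω+βω = 0·0+0·1+4·1 ≡ 0  ⇒  (a,b)_2 = +1.
v=31: a=31^1·(≡3), b=31^1·(≡1) mod 31; (3|31)=-1, (1|31)=+1; (−1)^{1·1·15}·(-1)^1·(+1)^1 = +1.
v=7: a=7^0·(≡2), b=7^4·(≡3) mod 7; (2|7)=+1, (3|7)=-1; (−1)^{0·4·3}·(+1)^4·(-1)^0 = +1.
v=5: a=5^0·(≡3), b=5^1·(≡4) mod 5; (3|5)=-1, (4|5)=+1; (−1)^{0·1·2}·(-1)^1·(+1)^0 = -1.
v=17: a=17^0·(≡8), b=17^1·(≡2) mod 17; (8|17)=+1, (2|17)=+1; (−1)^{0·1·8}·(+1)^1·(+1)^0 = +1.
v=3: a=3^1·(≡1), b=3^-3·(≡1) mod 3; (1|3)=+1, (1|3)=+1; (−1)^{1·-3·1}·(+1)^-3·(+1)^1 = -1.
v=∞: 93 > 0 and -86955 < 0  ⇒  (a,b)_∞ = +1.
v=11: a=11^0·(≡5), b=11^1·(≡4) mod 11; (5|11)=+1, (4|11)=+1; (−1)^{0·1·5}·(+1)^1·(+1)^0 = +1.
Ram(93, -86955) = {3, 5}; no ℚ_3-point on the conic.

[3, 5]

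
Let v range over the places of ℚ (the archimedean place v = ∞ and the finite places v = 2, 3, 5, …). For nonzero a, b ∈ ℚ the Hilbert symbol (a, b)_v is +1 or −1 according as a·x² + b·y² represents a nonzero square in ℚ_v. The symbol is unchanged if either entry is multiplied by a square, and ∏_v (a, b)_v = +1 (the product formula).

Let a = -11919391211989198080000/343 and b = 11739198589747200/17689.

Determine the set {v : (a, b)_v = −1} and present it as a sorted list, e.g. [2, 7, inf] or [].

[7, 11]

Mod squares: a ≡ -14, b ≡ 143. Check v ∈ {∞, 2, 3, 5, 7, 11, 13, 19}.
v=2: v_2(a)=11, v_2(b)=14; units ≡ 1, 7 (mod 8); ε·ε+αω+βω = 0·1+11·0+14·0 ≡ 0  ⇒  (a,b)_2 = +1.
v=19: a=19^0·(≡4), b=19^-2·(≡10) mod 19; (4|19)=+1, (10|19)=-1; (−1)^{0·-2·9}·(+1)^-2·(-1)^0 = +1.
v=7: a=7^-3·(≡3), b=7^-2·(≡3) mod 7; (3|7)=-1, (3|7)=-1; (−1)^{-3·-2·3}·(-1)^-2·(-1)^-3 = -1.
v=∞: -14 < 0 and 143 > 0  ⇒  (a,b)_∞ = +1.
v=3: a=3^2·(≡1), b=3^4·(≡2) mod 3; (1|3)=+1, (2|3)=-1; (−1)^{2·4·1}·(+1)^4·(-1)^2 = +1.
v=5: a=5^4·(≡4), b=5^2·(≡2) mod 5; (4|5)=+1, (2|5)=-1; (−1)^{4·2·2}·(+1)^2·(-1)^4 = +1.
v=13: a=13^6·(≡1), b=13^3·(≡8) mod 13; (1|13)=+1, (8|13)=-1; (−1)^{6·3·6}·(+1)^3·(-1)^6 = +1.
v=11: a=11^8·(≡8), b=11^5·(≡7) mod 11; (8|11)=-1, (7|11)=-1; (−1)^{8·5·5}·(-1)^5·(-1)^8 = -1.
(-14, 143 / ℚ) ramifies at {7, 11}: a division algebra.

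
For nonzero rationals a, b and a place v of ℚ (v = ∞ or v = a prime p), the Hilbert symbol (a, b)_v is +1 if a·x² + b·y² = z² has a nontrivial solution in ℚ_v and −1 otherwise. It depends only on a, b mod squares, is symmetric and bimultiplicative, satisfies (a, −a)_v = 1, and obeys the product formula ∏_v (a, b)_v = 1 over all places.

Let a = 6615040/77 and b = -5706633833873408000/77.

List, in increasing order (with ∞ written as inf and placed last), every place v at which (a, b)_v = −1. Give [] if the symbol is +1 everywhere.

(a, b) ≡ (124355, -385) mod (ℚ^×)²; places V = {2, 5, 7, 11, 17, 19, ∞}.
(a,b)_11: α=-1, u≡2; β=-1, v≡1 (mod 11); (2|11)=-1, (1|11)=+1; sign (−1)^1·-1^-1·+1^-1 = +1.
(a,b)_19: α=1, u≡4; β=4, v≡15 (mod 19); (4|19)=+1, (15|19)=-1; sign (−1)^0·+1^4·-1^1 = -1.
(a,b)_17: α=1, u≡14; β=4, v≡3 (mod 17); (14|17)=-1, (3|17)=-1; sign (−1)^0·-1^4·-1^1 = -1.
(a,b)_2: α=12, β=22; u≡3, v≡7 (mod 8); ε(u)ε(v)=1·1, αω(v)=12·0, βω(u)=22·1; sum ≡ 1  ⇒  -1.
(a,b)_7: α=-1, u≡3; β=-1, v≡4 (mod 7); (3|7)=-1, (4|7)=+1; sign (−1)^1·-1^-1·+1^-1 = +1.
(a,b)_∞: sgn(124355)=+, sgn(-385)=−, so +1.
(a,b)_5: α=1, u≡4; β=3, v≡3 (mod 5); (4|5)=+1, (3|5)=-1; sign (−1)^0·+1^3·-1^1 = -1.
|Ram(124355, -385)| = 4, even; anisotropic at {2, 5, 17, 19}.

[2, 5, 17, 19]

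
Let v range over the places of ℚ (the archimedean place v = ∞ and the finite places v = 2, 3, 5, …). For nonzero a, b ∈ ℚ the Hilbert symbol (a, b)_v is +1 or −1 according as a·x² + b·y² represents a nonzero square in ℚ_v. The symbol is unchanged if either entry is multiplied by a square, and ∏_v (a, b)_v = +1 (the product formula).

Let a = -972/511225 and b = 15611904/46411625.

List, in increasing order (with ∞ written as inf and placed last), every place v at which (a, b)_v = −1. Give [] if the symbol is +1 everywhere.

Mod squares: a ≡ -3, b ≡ 910. Check v ∈ {∞, 2, 3, 5, 7, 11, 13}.
v=3: a=3^5·(≡2), b=3^2·(≡1) mod 3; (2|3)=-1, (1|3)=+1; (−1)^{5·2·1}·(-1)^2·(+1)^5 = +1.
v=11: a=11^-2·(≡7), b=11^2·(≡7) mod 11; (7|11)=-1, (7|11)=-1; (−1)^{-2·2·5}·(-1)^2·(-1)^-2 = +1.
v=7: a=7^0·(≡1), b=7^1·(≡2) mod 7; (1|7)=+1, (2|7)=+1; (−1)^{0·1·3}·(+1)^1·(+1)^0 = +1.
v=∞: -3 < 0 and 910 > 0  ⇒  (a,b)_∞ = +1.
v=13: a=13^-2·(≡9), b=13^-5·(≡6) mod 13; (9|13)=+1, (6|13)=-1; (−1)^{-2·-5·6}·(+1)^-5·(-1)^-2 = +1.
v=5: a=5^-2·(≡2), b=5^-3·(≡3) mod 5; (2|5)=-1, (3|5)=-1; (−1)^{-2·-3·2}·(-1)^-3·(-1)^-2 = -1.
v=2: v_2(a)=2, v_2(b)=11; units ≡ 5, 7 (mod 8); ε·ε+αω+βω = 0·1+2·0+11·1 ≡ 1  ⇒  (a,b)_2 = -1.
Ram(-3, 910) = {2, 5}; no ℚ_2-point on the conic.

[2, 5]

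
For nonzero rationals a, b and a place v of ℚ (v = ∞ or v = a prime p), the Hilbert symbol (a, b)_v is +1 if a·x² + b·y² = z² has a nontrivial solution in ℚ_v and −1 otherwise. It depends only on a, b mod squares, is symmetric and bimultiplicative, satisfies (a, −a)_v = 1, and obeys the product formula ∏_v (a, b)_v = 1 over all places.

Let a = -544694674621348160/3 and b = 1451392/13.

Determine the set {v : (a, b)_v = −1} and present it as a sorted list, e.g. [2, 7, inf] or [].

[13, 23]

Mod squares: a ≡ -3255, b ≡ 294814. Check v ∈ {∞, 2, 3, 5, 7, 13, 17, 19, 23, 29, 31}.
v=3: a=3^-1·(≡1), b=3^0·(≡1) mod 3; (1|3)=+1, (1|3)=+1; (−1)^{-1·0·1}·(+1)^0·(+1)^-1 = +1.
v=19: a=19^2·(≡10), b=19^0·(≡3) mod 19; (10|19)=-1, (3|19)=-1; (−1)^{2·0·9}·(-1)^0·(-1)^2 = +1.
v=23: a=23^2·(≡11), b=23^1·(≡10) mod 23; (11|23)=-1, (10|23)=-1; (−1)^{2·1·11}·(-1)^1·(-1)^2 = -1.
v=13: a=13^2·(≡11), b=13^-1·(≡7) mod 13; (11|13)=-1, (7|13)=-1; (−1)^{2·-1·6}·(-1)^-1·(-1)^2 = -1.
v=5: a=5^1·(≡1), b=5^0·(≡4) mod 5; (1|5)=+1, (4|5)=+1; (−1)^{1·0·2}·(+1)^0·(+1)^1 = +1.
v=29: a=29^2·(≡13), b=29^1·(≡4) mod 29; (13|29)=+1, (4|29)=+1; (−1)^{2·1·14}·(+1)^1·(+1)^2 = +1.
v=31: a=31^1·(≡14), b=31^0·(≡5) mod 31; (14|31)=+1, (5|31)=+1; (−1)^{1·0·15}·(+1)^0·(+1)^1 = +1.
v=∞: -3255 < 0 and 294814 > 0  ⇒  (a,b)_∞ = +1.
v=17: a=17^2·(≡1), b=17^1·(≡8) mod 17; (1|17)=+1, (8|17)=+1; (−1)^{2·1·8}·(+1)^1·(+1)^2 = +1.
v=7: a=7^1·(≡1), b=7^0·(≡2) mod 7; (1|7)=+1, (2|7)=+1; (−1)^{1·0·3}·(+1)^0·(+1)^1 = +1.
v=2: v_2(a)=6, v_2(b)=7; units ≡ 1, 7 (mod 8); ε·ε+αω+βω = 0·1+6·0+7·0 ≡ 0  ⇒  (a,b)_2 = +1.
Ram(-3255, 294814) = {13, 23}; no ℚ_13-point on the conic.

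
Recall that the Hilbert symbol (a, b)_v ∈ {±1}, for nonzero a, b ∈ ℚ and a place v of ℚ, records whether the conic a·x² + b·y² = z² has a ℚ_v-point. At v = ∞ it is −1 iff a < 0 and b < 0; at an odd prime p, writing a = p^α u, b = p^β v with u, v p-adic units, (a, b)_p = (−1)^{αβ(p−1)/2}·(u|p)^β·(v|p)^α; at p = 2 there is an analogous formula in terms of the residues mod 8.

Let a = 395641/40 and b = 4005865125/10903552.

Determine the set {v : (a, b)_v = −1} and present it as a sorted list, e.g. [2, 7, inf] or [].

(a, b) ≡ (10, 110) mod (ℚ^×)²; places V = {2, 3, 5, 11, 17, 37, ∞}.
(a,b)_11: α=0, u≡10; β=-3, v≡8 (mod 11); (10|11)=-1, (8|11)=-1; sign (−1)^0·-1^-3·-1^0 = -1.
(a,b)_∞: sgn(10)=+, sgn(110)=+, so +1.
(a,b)_5: α=-1, u≡2; β=3, v≡3 (mod 5); (2|5)=-1, (3|5)=-1; sign (−1)^0·-1^3·-1^-1 = +1.
(a,b)_37: α=2, u≡10; β=2, v≡26 (mod 37); (10|37)=+1, (26|37)=+1; sign (−1)^0·+1^2·+1^2 = +1.
(a,b)_2: α=-3, β=-13; u≡5, v≡7 (mod 8); ε(u)ε(v)=0·1, αω(v)=-3·0, βω(u)=-13·1; sum ≡ 1  ⇒  -1.
(a,b)_3: α=0, u≡1; β=4, v≡2 (mod 3); (1|3)=+1, (2|3)=-1; sign (−1)^0·+1^4·-1^0 = +1.
(a,b)_17: α=2, u≡10; β=2, v≡8 (mod 17); (10|17)=-1, (8|17)=+1; sign (−1)^0·-1^2·+1^2 = +1.
|Ram(10, 110)| = 2, even; anisotropic at {2, 11}.

[2, 11]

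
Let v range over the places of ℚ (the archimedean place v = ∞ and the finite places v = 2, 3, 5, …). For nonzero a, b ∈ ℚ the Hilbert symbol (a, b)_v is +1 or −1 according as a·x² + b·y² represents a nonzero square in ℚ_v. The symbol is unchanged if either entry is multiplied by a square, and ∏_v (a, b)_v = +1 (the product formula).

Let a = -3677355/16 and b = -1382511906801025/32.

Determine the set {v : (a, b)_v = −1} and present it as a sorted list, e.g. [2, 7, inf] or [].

[2, 5, 23, inf]

Mod squares: a ≡ -408595, b ≡ -2. Check v ∈ {∞, 2, 3, 5, 7, 11, 13, 17, 19, 23}.
v=23: a=23^1·(≡5), b=23^2·(≡14) mod 23; (5|23)=-1, (14|23)=-1; (−1)^{1·2·11}·(-1)^2·(-1)^1 = -1.
v=3: a=3^2·(≡2), b=3^0·(≡1) mod 3; (2|3)=-1, (1|3)=+1; (−1)^{2·0·1}·(-1)^0·(+1)^2 = +1.
v=11: a=11^1·(≡8), b=11^2·(≡3) mod 11; (8|11)=-1, (3|11)=+1; (−1)^{1·2·5}·(-1)^2·(+1)^1 = +1.
v=7: a=7^0·(≡2), b=7^2·(≡6) mod 7; (2|7)=+1, (6|7)=-1; (−1)^{0·2·3}·(+1)^2·(-1)^0 = +1.
v=17: a=17^1·(≡7), b=17^2·(≡9) mod 17; (7|17)=-1, (9|17)=+1; (−1)^{1·2·8}·(-1)^2·(+1)^1 = +1.
v=5: a=5^1·(≡4), b=5^2·(≡2) mod 5; (4|5)=+1, (2|5)=-1; (−1)^{1·2·2}·(+1)^2·(-1)^1 = -1.
v=19: a=19^1·(≡10), b=19^2·(≡5) mod 19; (10|19)=-1, (5|19)=+1; (−1)^{1·2·9}·(-1)^2·(+1)^1 = +1.
v=2: v_2(a)=-4, v_2(b)=-5; units ≡ 5, 7 (mod 8); ε·ε+αω+βω = 0·1+-4·0+-5·1 ≡ 1  ⇒  (a,b)_2 = -1.
v=13: a=13^0·(≡11), b=13^2·(≡6) mod 13; (11|13)=-1, (6|13)=-1; (−1)^{0·2·6}·(-1)^2·(-1)^0 = +1.
v=∞: -408595 < 0 and -2 < 0  ⇒  (a,b)_∞ = -1.
|Ram(-408595, -2)| = 4, even; anisotropic at {2, 5, 23, ∞}.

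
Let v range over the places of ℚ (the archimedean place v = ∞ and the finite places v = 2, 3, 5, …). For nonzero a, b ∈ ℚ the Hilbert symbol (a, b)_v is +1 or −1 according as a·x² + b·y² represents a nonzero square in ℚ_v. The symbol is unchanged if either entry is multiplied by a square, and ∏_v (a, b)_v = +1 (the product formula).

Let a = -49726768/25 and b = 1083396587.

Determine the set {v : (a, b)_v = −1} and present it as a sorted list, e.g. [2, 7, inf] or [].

[19, 31]

Mod squares: a ≡ -63427, b ≡ 1083396587. Check v ∈ {∞, 2, 5, 7, 13, 17, 19, 29, 31, 41}.
v=7: a=7^3·(≡2), b=7^1·(≡3) mod 7; (2|7)=+1, (3|7)=-1; (−1)^{3·1·3}·(+1)^1·(-1)^3 = +1.
v=13: a=13^1·(≡3), b=13^1·(≡9) mod 13; (3|13)=+1, (9|13)=+1; (−1)^{1·1·6}·(+1)^1·(+1)^1 = +1.
v=5: a=5^-2·(≡2), b=5^0·(≡2) mod 5; (2|5)=-1, (2|5)=-1; (−1)^{-2·0·2}·(-1)^0·(-1)^-2 = +1.
v=29: a=29^0·(≡1), b=29^1·(≡7) mod 29; (1|29)=+1, (7|29)=+1; (−1)^{0·1·14}·(+1)^1·(+1)^0 = +1.
v=∞: -63427 < 0 and 1083396587 > 0  ⇒  (a,b)_∞ = +1.
v=41: a=41^1·(≡35), b=41^1·(≡12) mod 41; (35|41)=-1, (12|41)=-1; (−1)^{1·1·20}·(-1)^1·(-1)^1 = +1.
v=31: a=31^0·(≡17), b=31^1·(≡24) mod 31; (17|31)=-1, (24|31)=-1; (−1)^{0·1·15}·(-1)^1·(-1)^0 = -1.
v=2: v_2(a)=4, v_2(b)=0; units ≡ 5, 3 (mod 8); ε·ε+αω+βω = 0·1+4·1+0·1 ≡ 0  ⇒  (a,b)_2 = +1.
v=17: a=17^1·(≡15), b=17^1·(≡2) mod 17; (15|17)=+1, (2|17)=+1; (−1)^{1·1·8}·(+1)^1·(+1)^1 = +1.
v=19: a=19^0·(≡18), b=19^1·(≡11) mod 19; (18|19)=-1, (11|19)=+1; (−1)^{0·1·9}·(-1)^1·(+1)^0 = -1.
Ram(-63427, 1083396587) = {19, 31}; no ℚ_19-point on the conic.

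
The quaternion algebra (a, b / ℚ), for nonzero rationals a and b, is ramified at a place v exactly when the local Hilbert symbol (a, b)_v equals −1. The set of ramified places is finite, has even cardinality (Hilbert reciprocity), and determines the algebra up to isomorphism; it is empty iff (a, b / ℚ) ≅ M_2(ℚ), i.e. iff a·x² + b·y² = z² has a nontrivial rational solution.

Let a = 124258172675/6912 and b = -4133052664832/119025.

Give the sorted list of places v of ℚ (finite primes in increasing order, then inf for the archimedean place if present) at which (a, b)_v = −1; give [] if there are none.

[7, 13]

(a, b) ≡ (21489, -203) mod (ℚ^×)²; places V = {2, 3, 5, 7, 13, 17, 19, 23, 29, ∞}.
(a,b)_7: α=4, u≡3; β=7, v≡3 (mod 7); (3|7)=-1, (3|7)=-1; sign (−1)^0·-1^7·-1^4 = -1.
(a,b)_13: α=1, u≡11; β=2, v≡8 (mod 13); (11|13)=-1, (8|13)=-1; sign (−1)^0·-1^2·-1^1 = -1.
(a,b)_19: α=1, u≡12; β=0, v≡9 (mod 19); (12|19)=-1, (9|19)=+1; sign (−1)^0·-1^0·+1^1 = +1.
(a,b)_5: α=2, u≡1; β=-2, v≡3 (mod 5); (1|5)=+1, (3|5)=-1; sign (−1)^0·+1^-2·-1^2 = +1.
(a,b)_3: α=-3, u≡2; β=-2, v≡1 (mod 3); (2|3)=-1, (1|3)=+1; sign (−1)^0·-1^-2·+1^-3 = +1.
(a,b)_2: α=-8, β=10; u≡1, v≡5 (mod 8); ε(u)ε(v)=0·0, αω(v)=-8·1, βω(u)=10·0; sum ≡ 0  ⇒  +1.
(a,b)_17: α=2, u≡9; β=0, v≡4 (mod 17); (9|17)=+1, (4|17)=+1; sign (−1)^0·+1^0·+1^2 = +1.
(a,b)_23: α=0, u≡11; β=-2, v≡1 (mod 23); (11|23)=-1, (1|23)=+1; sign (−1)^0·-1^-2·+1^0 = +1.
(a,b)_∞: sgn(21489)=+, sgn(-203)=−, so +1.
(a,b)_29: α=1, u≡22; β=1, v≡5 (mod 29); (22|29)=+1, (5|29)=+1; sign (−1)^0·+1^1·+1^1 = +1.
Ram(21489, -203) = {7, 13}; no ℚ_7-point on the conic.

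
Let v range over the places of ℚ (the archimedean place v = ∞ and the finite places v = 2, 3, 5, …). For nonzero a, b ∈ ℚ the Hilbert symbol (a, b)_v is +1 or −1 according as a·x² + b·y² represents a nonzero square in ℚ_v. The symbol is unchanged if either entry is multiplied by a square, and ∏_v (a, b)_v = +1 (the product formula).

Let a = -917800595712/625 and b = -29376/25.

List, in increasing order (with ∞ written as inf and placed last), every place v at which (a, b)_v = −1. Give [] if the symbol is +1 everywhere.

Mod squares: a ≡ -17017, b ≡ -51. Check v ∈ {∞, 2, 3, 5, 7, 11, 13, 17}.
v=3: a=3^6·(≡2), b=3^3·(≡1) mod 3; (2|3)=-1, (1|3)=+1; (−1)^{6·3·1}·(-1)^3·(+1)^6 = -1.
v=7: a=7^1·(≡6), b=7^0·(≡6) mod 7; (6|7)=-1, (6|7)=-1; (−1)^{1·0·3}·(-1)^0·(-1)^1 = -1.
v=13: a=13^1·(≡4), b=13^0·(≡9) mod 13; (4|13)=+1, (9|13)=+1; (−1)^{1·0·6}·(+1)^0·(+1)^1 = +1.
v=2: v_2(a)=8, v_2(b)=6; units ≡ 7, 5 (mod 8); ε·ε+αω+βω = 1·0+8·1+6·0 ≡ 0  ⇒  (a,b)_2 = +1.
v=5: a=5^-4·(≡3), b=5^-2·(≡4) mod 5; (3|5)=-1, (4|5)=+1; (−1)^{-4·-2·2}·(-1)^-2·(+1)^-4 = +1.
v=∞: -17017 < 0 and -51 < 0  ⇒  (a,b)_∞ = -1.
v=11: a=11^1·(≡1), b=11^0·(≡9) mod 11; (1|11)=+1, (9|11)=+1; (−1)^{1·0·5}·(+1)^0·(+1)^1 = +1.
v=17: a=17^3·(≡1), b=17^1·(≡5) mod 17; (1|17)=+1, (5|17)=-1; (−1)^{3·1·8}·(+1)^1·(-1)^3 = -1.
Ram(-17017, -51) = {3, 7, 17, ∞}; no ℚ_3-point on the conic.

[3, 7, 17, inf]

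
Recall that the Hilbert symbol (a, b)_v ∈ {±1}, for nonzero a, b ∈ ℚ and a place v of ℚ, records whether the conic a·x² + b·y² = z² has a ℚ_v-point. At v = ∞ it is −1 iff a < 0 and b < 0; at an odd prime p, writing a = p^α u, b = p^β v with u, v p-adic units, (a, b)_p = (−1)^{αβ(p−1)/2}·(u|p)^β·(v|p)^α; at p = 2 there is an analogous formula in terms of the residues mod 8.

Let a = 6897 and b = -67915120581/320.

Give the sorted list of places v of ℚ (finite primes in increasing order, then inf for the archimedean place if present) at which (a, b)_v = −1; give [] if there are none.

(a, b) ≡ (57, -6545) mod (ℚ^×)²; places V = {2, 3, 5, 7, 11, 17, 19, ∞}.
(a,b)_17: α=0, u≡12; β=1, v≡7 (mod 17); (12|17)=-1, (7|17)=-1; sign (−1)^0·-1^1·-1^0 = -1.
(a,b)_5: α=0, u≡2; β=-1, v≡1 (mod 5); (2|5)=-1, (1|5)=+1; sign (−1)^0·-1^-1·+1^0 = -1.
(a,b)_11: α=2, u≡2; β=1, v≡8 (mod 11); (2|11)=-1, (8|11)=-1; sign (−1)^0·-1^1·-1^2 = -1.
(a,b)_3: α=1, u≡1; β=2, v≡1 (mod 3); (1|3)=+1, (1|3)=+1; sign (−1)^0·+1^2·+1^1 = +1.
(a,b)_7: α=0, u≡2; β=9, v≡5 (mod 7); (2|7)=+1, (5|7)=-1; sign (−1)^0·+1^9·-1^0 = +1.
(a,b)_2: α=0, β=-6; u≡1, v≡7 (mod 8); ε(u)ε(v)=0·1, αω(v)=0·0, βω(u)=-6·0; sum ≡ 0  ⇒  +1.
(a,b)_19: α=1, u≡2; β=0, v≡10 (mod 19); (2|19)=-1, (10|19)=-1; sign (−1)^0·-1^0·-1^1 = -1.
(a,b)_∞: sgn(57)=+, sgn(-6545)=−, so +1.
Ram(57, -6545) = {5, 11, 17, 19}; no ℚ_5-point on the conic.

[5, 11, 17, 19]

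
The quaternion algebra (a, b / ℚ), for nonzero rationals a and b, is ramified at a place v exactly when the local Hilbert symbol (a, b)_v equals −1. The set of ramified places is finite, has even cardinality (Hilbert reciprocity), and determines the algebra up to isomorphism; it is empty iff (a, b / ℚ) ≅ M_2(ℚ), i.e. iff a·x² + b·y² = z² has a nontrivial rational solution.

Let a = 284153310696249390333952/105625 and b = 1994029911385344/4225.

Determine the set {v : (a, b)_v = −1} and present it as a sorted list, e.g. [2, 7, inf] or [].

[29, 37]

(a, b) ≡ (172753, 29) mod (ℚ^×)²; places V = {2, 3, 5, 7, 13, 23, 29, 37, ∞}.
(a,b)_13: α=-2, u≡1; β=-2, v≡12 (mod 13); (1|13)=+1, (12|13)=+1; sign (−1)^0·+1^-2·+1^-2 = +1.
(a,b)_29: α=5, u≡11; β=3, v≡24 (mod 29); (11|29)=-1, (24|29)=+1; sign (−1)^0·-1^3·+1^5 = -1.
(a,b)_5: α=-4, u≡3; β=-2, v≡1 (mod 5); (3|5)=-1, (1|5)=+1; sign (−1)^0·-1^-2·+1^-4 = +1.
(a,b)_37: α=3, u≡16; β=2, v≡32 (mod 37); (16|37)=+1, (32|37)=-1; sign (−1)^0·+1^2·-1^3 = -1.
(a,b)_3: α=0, u≡1; β=2, v≡2 (mod 3); (1|3)=+1, (2|3)=-1; sign (−1)^0·+1^2·-1^0 = +1.
(a,b)_∞: sgn(172753)=+, sgn(29)=+, so +1.
(a,b)_7: α=3, u≡1; β=2, v≡4 (mod 7); (1|7)=+1, (4|7)=+1; sign (−1)^0·+1^2·+1^3 = +1.
(a,b)_23: α=3, u≡18; β=2, v≡12 (mod 23); (18|23)=+1, (12|23)=+1; sign (−1)^0·+1^2·+1^3 = +1.
(a,b)_2: α=16, β=8; u≡1, v≡5 (mod 8); ε(u)ε(v)=0·0, αω(v)=16·1, βω(u)=8·0; sum ≡ 0  ⇒  +1.
(172753, 29 / ℚ) ramifies at {29, 37}: a division algebra.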